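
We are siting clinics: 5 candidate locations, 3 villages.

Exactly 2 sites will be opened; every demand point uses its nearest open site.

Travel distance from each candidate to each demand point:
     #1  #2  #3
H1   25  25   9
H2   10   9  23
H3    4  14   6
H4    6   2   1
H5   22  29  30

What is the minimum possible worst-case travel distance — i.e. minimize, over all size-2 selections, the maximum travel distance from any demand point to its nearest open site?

Open {H3, H4}.
  Farthest demand point is #1 at travel distance 4 (to H3); all others are ≤ 4.
With {H1, H4} the worst case is 6.
With {H2, H4} the worst case is 6.
No size-2 selection achieves below 4.

4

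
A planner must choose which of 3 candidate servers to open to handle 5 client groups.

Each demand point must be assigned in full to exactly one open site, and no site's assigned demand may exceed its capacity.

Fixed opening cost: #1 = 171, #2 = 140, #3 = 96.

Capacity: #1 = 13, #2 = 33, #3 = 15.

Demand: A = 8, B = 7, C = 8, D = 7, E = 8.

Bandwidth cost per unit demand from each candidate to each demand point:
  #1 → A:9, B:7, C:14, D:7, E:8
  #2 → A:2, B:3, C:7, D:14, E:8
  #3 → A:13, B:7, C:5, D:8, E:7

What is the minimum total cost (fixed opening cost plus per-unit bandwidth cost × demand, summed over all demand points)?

Open {#2, #3}; cheapest assignment that respects the capacities:
  #2 (cap 33, load 23): A, B, E — cost 8×2 + 7×3 + 8×8 = 101
  #3 (cap 15, load 15): C, D — cost 8×5 + 7×8 = 96
  Shipping 197, fixed 236 → total 433.
  Any other capacity-feasible assignment to {#2, #3} ships for at least 197.
Compare {#1, #2}: its best feasible assignment gives total 517.
Compare {#1, #2, #3}: its best feasible assignment gives total 597.
Every other set of open sites that can feasibly serve all demand totals ≥ 517 even under its best assignment. Minimum: 433.

433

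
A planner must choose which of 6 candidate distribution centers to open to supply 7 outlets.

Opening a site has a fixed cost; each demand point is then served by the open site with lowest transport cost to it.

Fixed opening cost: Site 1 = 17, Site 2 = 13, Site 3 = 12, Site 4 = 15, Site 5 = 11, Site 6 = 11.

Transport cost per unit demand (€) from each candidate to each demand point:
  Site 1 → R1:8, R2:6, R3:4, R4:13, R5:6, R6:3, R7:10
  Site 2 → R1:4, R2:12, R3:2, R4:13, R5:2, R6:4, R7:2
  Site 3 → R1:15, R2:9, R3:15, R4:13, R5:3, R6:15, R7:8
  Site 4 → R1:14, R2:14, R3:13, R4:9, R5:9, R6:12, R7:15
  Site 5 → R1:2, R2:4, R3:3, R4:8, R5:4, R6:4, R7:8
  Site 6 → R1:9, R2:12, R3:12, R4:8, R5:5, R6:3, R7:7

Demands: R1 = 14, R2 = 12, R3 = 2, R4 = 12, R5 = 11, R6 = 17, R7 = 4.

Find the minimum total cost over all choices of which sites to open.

Open {Site 2, Site 5, Site 6}: assign each demand point to its cheapest open site.
  R1→Site 5 14×2=28, R2→Site 5 12×4=48, R3→Site 2 2×2=4, R4→Site 5 12×8=96, R5→Site 2 11×2=22, R6→Site 6 17×3=51, R7→Site 2 4×2=8
  transport cost 257, fixed 35 → total 292.
Compare {Site 2, Site 5}: transport cost 274 + fixed 24 = 298.
Compare {Site 1, Site 2, Site 5}: transport cost 257 + fixed 41 = 298.
Compare {Site 2, Site 3, Site 5, Site 6}: transport cost 257 + fixed 47 = 304.
All other subsets cost ≥ 298. Minimum total cost: 292.

292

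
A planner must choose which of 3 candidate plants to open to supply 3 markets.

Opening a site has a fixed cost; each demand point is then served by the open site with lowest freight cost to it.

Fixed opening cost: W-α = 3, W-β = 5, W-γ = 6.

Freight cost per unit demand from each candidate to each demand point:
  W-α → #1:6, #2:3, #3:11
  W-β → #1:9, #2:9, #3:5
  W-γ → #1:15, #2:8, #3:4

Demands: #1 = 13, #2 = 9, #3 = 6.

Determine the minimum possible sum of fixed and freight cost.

138

Open {W-α, W-γ}: assign each demand point to its cheapest open site.
  #1→W-α 13×6=78, #2→W-α 9×3=27, #3→W-γ 6×4=24
  freight cost 129, fixed 9 → total 138.
Compare {W-α, W-β}: freight cost 135 + fixed 8 = 143.
Compare {W-α, W-β, W-γ}: freight cost 129 + fixed 14 = 143.
Compare {W-α}: freight cost 171 + fixed 3 = 174.
All other subsets cost ≥ 143. Minimum total cost: 138.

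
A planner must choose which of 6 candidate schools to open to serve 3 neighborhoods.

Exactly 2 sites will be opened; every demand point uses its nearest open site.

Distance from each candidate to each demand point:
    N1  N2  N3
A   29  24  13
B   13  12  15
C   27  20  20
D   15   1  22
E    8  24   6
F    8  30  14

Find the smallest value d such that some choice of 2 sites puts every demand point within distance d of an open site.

Open {D, E}.
  Farthest demand point is N1 at distance 8 (to E); all others are ≤ 8.
With {B, E} the worst case is 12.
With {A, B} the worst case is 13.
No size-2 selection achieves below 8.

8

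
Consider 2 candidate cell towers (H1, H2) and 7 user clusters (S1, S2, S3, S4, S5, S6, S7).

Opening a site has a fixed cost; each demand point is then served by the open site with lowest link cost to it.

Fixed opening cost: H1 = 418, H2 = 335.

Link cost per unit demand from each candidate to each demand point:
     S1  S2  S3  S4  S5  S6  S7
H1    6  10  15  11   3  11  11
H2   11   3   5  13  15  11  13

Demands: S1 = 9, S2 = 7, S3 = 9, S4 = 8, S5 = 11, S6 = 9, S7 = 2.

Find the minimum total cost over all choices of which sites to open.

894

Open {H2}: assign each demand point to its cheapest open site.
  S1→H2 9×11=99, S2→H2 7×3=21, S3→H2 9×5=45, S4→H2 8×13=104, S5→H2 11×15=165, S6→H2 9×11=99, S7→H2 2×13=26
  link cost 559, fixed 335 → total 894.
Compare {H1}: link cost 501 + fixed 418 = 919.
Compare {H1, H2}: link cost 362 + fixed 753 = 1115.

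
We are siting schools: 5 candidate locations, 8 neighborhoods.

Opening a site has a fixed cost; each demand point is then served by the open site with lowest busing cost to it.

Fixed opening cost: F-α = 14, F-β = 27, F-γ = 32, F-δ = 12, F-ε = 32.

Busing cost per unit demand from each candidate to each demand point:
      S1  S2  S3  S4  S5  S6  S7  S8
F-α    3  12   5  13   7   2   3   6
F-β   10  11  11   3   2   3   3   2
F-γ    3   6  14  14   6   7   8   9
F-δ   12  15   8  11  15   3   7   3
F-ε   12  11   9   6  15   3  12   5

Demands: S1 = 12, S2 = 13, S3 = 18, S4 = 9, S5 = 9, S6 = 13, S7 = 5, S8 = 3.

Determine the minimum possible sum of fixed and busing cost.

Open {F-α, F-β, F-γ}: assign each demand point to its cheapest open site.
  S1→F-α 12×3=36, S2→F-γ 13×6=78, S3→F-α 18×5=90, S4→F-β 9×3=27, S5→F-β 9×2=18, S6→F-α 13×2=26, S7→F-α 5×3=15, S8→F-β 3×2=6
  busing cost 296, fixed 73 → total 369.
Compare {F-α, F-β, F-γ, F-δ}: busing cost 296 + fixed 85 = 381.
Compare {F-α, F-β, F-γ, F-ε}: busing cost 296 + fixed 105 = 401.
Compare {F-α, F-β}: busing cost 361 + fixed 41 = 402.
All other subsets cost ≥ 381. Minimum total cost: 369.

369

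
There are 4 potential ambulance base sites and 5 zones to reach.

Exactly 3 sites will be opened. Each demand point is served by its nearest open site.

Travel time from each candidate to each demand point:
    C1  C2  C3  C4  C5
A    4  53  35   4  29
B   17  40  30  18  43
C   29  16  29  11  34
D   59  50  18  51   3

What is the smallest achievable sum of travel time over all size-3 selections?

45

Open {A, C, D}.
  C1→A 4, C2→C 16, C3→D 18, C4→A 4, C5→D 3  ⇒ total 45.
Compare {B, C, D}: total 65.
Compare {A, B, D}: total 69.
No size-3 selection does better; minimum is 45.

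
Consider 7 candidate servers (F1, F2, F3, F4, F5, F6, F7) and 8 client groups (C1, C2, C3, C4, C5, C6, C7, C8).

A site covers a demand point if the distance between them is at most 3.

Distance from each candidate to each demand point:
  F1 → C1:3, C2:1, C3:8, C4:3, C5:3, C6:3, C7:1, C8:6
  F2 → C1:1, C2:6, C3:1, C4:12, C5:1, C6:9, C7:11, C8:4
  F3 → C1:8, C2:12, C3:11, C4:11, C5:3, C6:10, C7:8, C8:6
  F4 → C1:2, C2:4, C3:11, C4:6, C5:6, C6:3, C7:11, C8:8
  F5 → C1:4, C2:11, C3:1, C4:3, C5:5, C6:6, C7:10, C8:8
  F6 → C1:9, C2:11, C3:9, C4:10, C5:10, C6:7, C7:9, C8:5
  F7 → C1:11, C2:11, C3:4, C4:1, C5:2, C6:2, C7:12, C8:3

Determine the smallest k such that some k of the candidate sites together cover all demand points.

Coverage sets (demand points within 3 of each site):
  F1: {C1, C2, C4, C5, C6, C7}
  F2: {C1, C3, C5}
  F3: {C5}
  F4: {C1, C6}
  F5: {C3, C4}
  F6: {}
  F7: {C4, C5, C6, C8}
No 2 sites suffice: every size-2 union leaves at least one demand point uncovered.
But {F1, F2, F7} covers everything, so the minimum is 3.

3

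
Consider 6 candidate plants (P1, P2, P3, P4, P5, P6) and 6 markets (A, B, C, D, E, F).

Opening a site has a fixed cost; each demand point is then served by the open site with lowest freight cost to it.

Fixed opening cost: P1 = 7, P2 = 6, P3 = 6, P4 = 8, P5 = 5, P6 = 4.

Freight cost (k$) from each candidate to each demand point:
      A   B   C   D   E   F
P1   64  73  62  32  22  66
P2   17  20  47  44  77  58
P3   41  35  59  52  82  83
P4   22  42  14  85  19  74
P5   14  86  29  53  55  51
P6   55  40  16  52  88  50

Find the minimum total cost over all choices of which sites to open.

174

Open {P1, P2, P6}: assign each demand point to its cheapest open site.
  A→P2 17, B→P2 20, C→P6 16, D→P1 32, E→P1 22, F→P6 50
  freight cost 157, fixed 17 → total 174.
Compare {P1, P2, P4, P5}: freight cost 150 + fixed 26 = 176.
Compare {P1, P2, P5, P6}: freight cost 154 + fixed 22 = 176.
Compare {P1, P2, P4, P6}: freight cost 152 + fixed 25 = 177.
All other subsets cost ≥ 176. Minimum total cost: 174.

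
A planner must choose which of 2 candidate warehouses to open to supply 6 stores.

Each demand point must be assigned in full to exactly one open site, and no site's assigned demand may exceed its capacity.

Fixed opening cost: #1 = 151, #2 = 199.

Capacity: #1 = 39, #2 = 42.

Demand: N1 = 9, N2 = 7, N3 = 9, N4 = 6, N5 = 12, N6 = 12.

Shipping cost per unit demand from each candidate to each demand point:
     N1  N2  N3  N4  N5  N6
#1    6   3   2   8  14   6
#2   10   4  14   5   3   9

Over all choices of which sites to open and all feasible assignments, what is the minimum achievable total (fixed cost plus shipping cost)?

581

Open {#1, #2}; cheapest assignment that respects the capacities:
  #1 (cap 39, load 37): N1, N2, N3, N6 — cost 9×6 + 7×3 + 9×2 + 12×6 = 165
  #2 (cap 42, load 18): N4, N5 — cost 6×5 + 12×3 = 66
  Shipping 231, fixed 350 → total 581.
  Any other capacity-feasible assignment to {#1, #2} ships for at least 231.
Total demand is 55 and no other set of sites has combined capacity ≥ 55, so {#1, #2} is the only feasible choice of open sites. Minimum: 581.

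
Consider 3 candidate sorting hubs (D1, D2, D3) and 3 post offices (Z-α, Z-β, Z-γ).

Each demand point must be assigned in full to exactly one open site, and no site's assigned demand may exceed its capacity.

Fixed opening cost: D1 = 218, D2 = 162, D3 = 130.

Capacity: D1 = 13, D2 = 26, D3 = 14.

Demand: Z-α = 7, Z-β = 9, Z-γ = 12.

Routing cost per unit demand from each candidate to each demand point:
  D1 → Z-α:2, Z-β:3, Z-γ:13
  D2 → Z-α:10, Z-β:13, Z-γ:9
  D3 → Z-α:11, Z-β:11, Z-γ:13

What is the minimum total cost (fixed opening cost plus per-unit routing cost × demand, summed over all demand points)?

569

Open {D2, D3}; cheapest assignment that respects the capacities:
  D2 (cap 26, load 19): Z-α, Z-γ — cost 7×10 + 12×9 = 178
  D3 (cap 14, load 9): Z-β — cost 9×11 = 99
  Shipping 277, fixed 292 → total 569.
  Any other capacity-feasible assignment to {D2, D3} ships for at least 277.
Compare {D1, D2}: its best feasible assignment gives total 585.
Compare {D1, D2, D3}: its best feasible assignment gives total 715.
Every other set of open sites that can feasibly serve all demand totals ≥ 585 even under its best assignment. Minimum: 569.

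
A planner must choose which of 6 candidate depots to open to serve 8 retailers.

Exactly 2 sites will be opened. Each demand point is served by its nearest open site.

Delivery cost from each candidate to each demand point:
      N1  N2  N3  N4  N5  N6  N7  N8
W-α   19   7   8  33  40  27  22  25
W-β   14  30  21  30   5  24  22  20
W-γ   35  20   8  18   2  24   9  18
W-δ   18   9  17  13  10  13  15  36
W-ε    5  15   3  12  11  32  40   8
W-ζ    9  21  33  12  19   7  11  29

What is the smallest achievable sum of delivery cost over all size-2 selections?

Open {W-ε, W-ζ}.
  N1→W-ε 5, N2→W-ε 15, N3→W-ε 3, N4→W-ε 12, N5→W-ε 11, N6→W-ζ 7, N7→W-ζ 11, N8→W-ε 8  ⇒ total 72.
Compare {W-δ, W-ε}: total 75.
Compare {W-γ, W-ε}: total 78.
No size-2 selection does better; minimum is 72.

72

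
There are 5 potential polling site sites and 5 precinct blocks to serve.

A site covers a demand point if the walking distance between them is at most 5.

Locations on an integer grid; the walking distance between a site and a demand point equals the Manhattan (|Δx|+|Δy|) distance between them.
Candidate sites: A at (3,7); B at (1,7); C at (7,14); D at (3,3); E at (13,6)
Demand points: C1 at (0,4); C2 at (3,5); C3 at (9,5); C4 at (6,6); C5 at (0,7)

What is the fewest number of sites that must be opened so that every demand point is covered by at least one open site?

Coverage sets (demand points within 5 of each site):
  A: {C2, C4, C5}
  B: {C1, C2, C5}
  C: {}
  D: {C1, C2}
  E: {C3}
No 2 sites suffice: every size-2 union leaves at least one demand point uncovered.
But {A, B, E} covers everything, so the minimum is 3.

3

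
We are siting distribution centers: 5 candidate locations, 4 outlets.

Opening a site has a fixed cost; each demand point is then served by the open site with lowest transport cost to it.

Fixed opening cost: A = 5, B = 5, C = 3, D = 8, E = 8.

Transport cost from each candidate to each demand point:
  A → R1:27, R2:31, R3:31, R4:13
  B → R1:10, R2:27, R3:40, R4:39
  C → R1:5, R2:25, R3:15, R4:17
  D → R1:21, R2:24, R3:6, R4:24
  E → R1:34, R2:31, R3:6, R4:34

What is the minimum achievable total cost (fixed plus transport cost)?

63

Open {C, D}: assign each demand point to its cheapest open site.
  R1→C 5, R2→D 24, R3→D 6, R4→C 17
  transport cost 52, fixed 11 → total 63.
Compare {C, E}: transport cost 53 + fixed 11 = 64.
Compare {A, C, D}: transport cost 48 + fixed 16 = 64.
Compare {C}: transport cost 62 + fixed 3 = 65.
All other subsets cost ≥ 64. Minimum total cost: 63.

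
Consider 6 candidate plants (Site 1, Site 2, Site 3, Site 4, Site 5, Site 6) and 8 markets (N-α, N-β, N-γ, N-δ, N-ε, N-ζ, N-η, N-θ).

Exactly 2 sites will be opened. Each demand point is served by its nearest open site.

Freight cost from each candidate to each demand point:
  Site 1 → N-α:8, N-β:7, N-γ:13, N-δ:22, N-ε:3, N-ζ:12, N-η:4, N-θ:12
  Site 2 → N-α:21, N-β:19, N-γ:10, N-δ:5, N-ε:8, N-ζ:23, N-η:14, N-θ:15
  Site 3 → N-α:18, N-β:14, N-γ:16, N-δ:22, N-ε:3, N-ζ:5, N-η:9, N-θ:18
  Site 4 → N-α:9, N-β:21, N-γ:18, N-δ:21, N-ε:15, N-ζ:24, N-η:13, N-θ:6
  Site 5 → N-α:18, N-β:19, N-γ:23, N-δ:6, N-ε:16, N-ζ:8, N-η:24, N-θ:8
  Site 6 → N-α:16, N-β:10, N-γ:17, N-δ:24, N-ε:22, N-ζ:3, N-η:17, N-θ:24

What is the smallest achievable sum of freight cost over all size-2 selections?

57

Open {Site 1, Site 5}.
  N-α→Site 1 8, N-β→Site 1 7, N-γ→Site 1 13, N-δ→Site 5 6, N-ε→Site 1 3, N-ζ→Site 5 8, N-η→Site 1 4, N-θ→Site 5 8  ⇒ total 57.
Compare {Site 1, Site 2}: total 61.
Compare {Site 1, Site 6}: total 72.
No size-2 selection does better; minimum is 57.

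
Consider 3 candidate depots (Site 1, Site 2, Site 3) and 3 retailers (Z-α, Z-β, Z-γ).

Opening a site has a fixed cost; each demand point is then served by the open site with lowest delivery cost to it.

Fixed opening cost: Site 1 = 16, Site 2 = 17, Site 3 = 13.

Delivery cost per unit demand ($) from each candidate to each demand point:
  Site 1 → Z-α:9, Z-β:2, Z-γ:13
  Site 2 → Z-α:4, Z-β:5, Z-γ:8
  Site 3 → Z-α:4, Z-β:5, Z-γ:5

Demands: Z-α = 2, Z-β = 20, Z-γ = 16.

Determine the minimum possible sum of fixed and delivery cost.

Open {Site 1, Site 3}: assign each demand point to its cheapest open site.
  Z-α→Site 3 2×4=8, Z-β→Site 1 20×2=40, Z-γ→Site 3 16×5=80
  delivery cost 128, fixed 29 → total 157.
Compare {Site 1, Site 2, Site 3}: delivery cost 128 + fixed 46 = 174.
Compare {Site 3}: delivery cost 188 + fixed 13 = 201.
Compare {Site 1, Site 2}: delivery cost 176 + fixed 33 = 209.
All other subsets cost ≥ 174. Minimum total cost: 157.

157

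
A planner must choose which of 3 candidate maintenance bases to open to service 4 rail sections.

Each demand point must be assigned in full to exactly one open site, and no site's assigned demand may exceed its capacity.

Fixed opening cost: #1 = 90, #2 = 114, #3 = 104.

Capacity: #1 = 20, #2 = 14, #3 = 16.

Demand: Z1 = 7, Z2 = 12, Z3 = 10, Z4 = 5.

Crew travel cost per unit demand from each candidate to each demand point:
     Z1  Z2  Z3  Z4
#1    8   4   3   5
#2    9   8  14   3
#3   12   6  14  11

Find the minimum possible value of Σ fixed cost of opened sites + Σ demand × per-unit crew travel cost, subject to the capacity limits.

481

Open {#1, #2, #3}; cheapest assignment that respects the capacities:
  #1 (cap 20, load 17): Z1, Z3 — cost 7×8 + 10×3 = 86
  #2 (cap 14, load 5): Z4 — cost 5×3 = 15
  #3 (cap 16, load 12): Z2 — cost 12×6 = 72
  Shipping 173, fixed 308 → total 481.
  Any other capacity-feasible assignment to {#1, #2, #3} ships for at least 173.
Compare {#1, #3}: its best feasible assignment gives total 493.
Every other set of open sites that can feasibly serve all demand totals ≥ 493 even under its best assignment. Minimum: 481.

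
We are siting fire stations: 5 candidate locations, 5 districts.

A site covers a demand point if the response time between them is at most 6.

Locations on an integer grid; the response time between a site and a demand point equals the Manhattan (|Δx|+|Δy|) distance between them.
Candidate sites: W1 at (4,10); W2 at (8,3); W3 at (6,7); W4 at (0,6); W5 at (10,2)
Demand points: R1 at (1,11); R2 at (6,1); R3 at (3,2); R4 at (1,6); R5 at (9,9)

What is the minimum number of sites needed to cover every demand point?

Coverage sets (demand points within 6 of each site):
  W1: {R1, R5}
  W2: {R2, R3}
  W3: {R2, R4, R5}
  W4: {R1, R4}
  W5: {R2}
No 2 sites suffice: every size-2 union leaves at least one demand point uncovered.
But {W1, W2, W3} covers everything, so the minimum is 3.

3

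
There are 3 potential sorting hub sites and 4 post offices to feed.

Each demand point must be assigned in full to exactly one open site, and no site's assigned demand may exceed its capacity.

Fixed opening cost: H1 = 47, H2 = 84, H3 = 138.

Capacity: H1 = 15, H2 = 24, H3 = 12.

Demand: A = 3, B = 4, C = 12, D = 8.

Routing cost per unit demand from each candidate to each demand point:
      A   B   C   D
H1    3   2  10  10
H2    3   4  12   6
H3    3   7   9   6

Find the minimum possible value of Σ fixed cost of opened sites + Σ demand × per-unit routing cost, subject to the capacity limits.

324

Open {H1, H2}; cheapest assignment that respects the capacities:
  H1 (cap 15, load 15): A, C — cost 3×3 + 12×10 = 129
  H2 (cap 24, load 12): B, D — cost 4×4 + 8×6 = 64
  Shipping 193, fixed 131 → total 324.
  Any other capacity-feasible assignment to {H1, H2} ships for at least 193.
Compare {H1, H3}: its best feasible assignment gives total 390.
Compare {H2, H3}: its best feasible assignment gives total 403.
Every other set of open sites that can feasibly serve all demand totals ≥ 390 even under its best assignment. Minimum: 324.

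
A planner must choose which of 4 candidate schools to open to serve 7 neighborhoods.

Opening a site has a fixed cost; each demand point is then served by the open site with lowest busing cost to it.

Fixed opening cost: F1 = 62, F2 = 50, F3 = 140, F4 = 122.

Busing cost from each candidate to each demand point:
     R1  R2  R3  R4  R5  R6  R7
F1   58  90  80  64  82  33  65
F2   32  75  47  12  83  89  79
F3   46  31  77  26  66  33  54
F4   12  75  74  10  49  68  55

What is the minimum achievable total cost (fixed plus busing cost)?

458

Open {F1, F2}: assign each demand point to its cheapest open site.
  R1→F2 32, R2→F2 75, R3→F2 47, R4→F2 12, R5→F1 82, R6→F1 33, R7→F1 65
  busing cost 346, fixed 112 → total 458.
Compare {F4}: busing cost 343 + fixed 122 = 465.
Compare {F2, F3}: busing cost 275 + fixed 190 = 465.
Compare {F2}: busing cost 417 + fixed 50 = 467.
All other subsets cost ≥ 465. Minimum total cost: 458.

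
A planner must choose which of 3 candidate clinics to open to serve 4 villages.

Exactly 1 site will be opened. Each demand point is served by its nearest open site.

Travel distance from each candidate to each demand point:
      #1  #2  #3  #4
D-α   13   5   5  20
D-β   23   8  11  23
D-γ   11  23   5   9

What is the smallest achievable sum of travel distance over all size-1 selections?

Open {D-α}.
  #1→D-α 13, #2→D-α 5, #3→D-α 5, #4→D-α 20  ⇒ total 43.
Compare {D-γ}: total 48.
Compare {D-β}: total 65.

43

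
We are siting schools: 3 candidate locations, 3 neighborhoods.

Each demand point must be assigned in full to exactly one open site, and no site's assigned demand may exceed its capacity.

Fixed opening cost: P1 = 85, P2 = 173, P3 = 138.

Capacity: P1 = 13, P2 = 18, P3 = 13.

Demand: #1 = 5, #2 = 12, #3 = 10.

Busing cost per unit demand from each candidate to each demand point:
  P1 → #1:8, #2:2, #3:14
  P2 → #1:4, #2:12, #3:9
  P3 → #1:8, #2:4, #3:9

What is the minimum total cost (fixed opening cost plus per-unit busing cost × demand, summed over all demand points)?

Open {P1, P2}; cheapest assignment that respects the capacities:
  P1 (cap 13, load 12): #2 — cost 12×2 = 24
  P2 (cap 18, load 15): #1, #3 — cost 5×4 + 10×9 = 110
  Shipping 134, fixed 258 → total 392.
  Any other capacity-feasible assignment to {P1, P2} ships for at least 134.
Compare {P2, P3}: its best feasible assignment gives total 469.
Compare {P1, P2, P3}: its best feasible assignment gives total 530.
Every other set of open sites that can feasibly serve all demand totals ≥ 469 even under its best assignment. Minimum: 392.

392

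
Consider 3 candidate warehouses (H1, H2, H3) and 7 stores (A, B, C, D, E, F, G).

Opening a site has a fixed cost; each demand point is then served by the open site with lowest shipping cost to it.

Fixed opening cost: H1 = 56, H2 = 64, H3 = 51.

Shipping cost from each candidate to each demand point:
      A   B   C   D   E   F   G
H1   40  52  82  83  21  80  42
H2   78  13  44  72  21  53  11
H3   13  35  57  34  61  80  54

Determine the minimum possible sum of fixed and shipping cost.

Open {H2, H3}: assign each demand point to its cheapest open site.
  A→H3 13, B→H2 13, C→H2 44, D→H3 34, E→H2 21, F→H2 53, G→H2 11
  shipping cost 189, fixed 115 → total 304.
Compare {H2}: shipping cost 292 + fixed 64 = 356.
Compare {H1, H2, H3}: shipping cost 189 + fixed 171 = 360.
Compare {H1, H2}: shipping cost 254 + fixed 120 = 374.
All other subsets cost ≥ 356. Minimum total cost: 304.

304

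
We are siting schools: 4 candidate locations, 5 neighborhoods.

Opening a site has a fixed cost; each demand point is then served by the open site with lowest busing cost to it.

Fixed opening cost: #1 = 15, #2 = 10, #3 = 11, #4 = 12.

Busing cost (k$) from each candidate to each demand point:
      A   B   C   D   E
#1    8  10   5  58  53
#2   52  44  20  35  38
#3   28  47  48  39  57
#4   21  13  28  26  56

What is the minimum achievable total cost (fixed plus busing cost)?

Open {#1, #2}: assign each demand point to its cheapest open site.
  A→#1 8, B→#1 10, C→#1 5, D→#2 35, E→#2 38
  busing cost 96, fixed 25 → total 121.
Compare {#1, #2, #4}: busing cost 87 + fixed 37 = 124.
Compare {#1, #4}: busing cost 102 + fixed 27 = 129.
Compare {#1, #2, #3}: busing cost 96 + fixed 36 = 132.
All other subsets cost ≥ 124. Minimum total cost: 121.

121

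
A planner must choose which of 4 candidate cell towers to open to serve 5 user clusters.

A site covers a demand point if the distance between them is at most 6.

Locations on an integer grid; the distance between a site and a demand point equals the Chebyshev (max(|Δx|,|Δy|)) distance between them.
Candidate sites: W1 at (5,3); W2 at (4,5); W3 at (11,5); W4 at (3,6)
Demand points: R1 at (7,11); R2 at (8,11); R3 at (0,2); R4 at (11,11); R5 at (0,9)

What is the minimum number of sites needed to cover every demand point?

Coverage sets (demand points within 6 of each site):
  W1: {R3, R5}
  W2: {R1, R2, R3, R5}
  W3: {R1, R2, R4}
  W4: {R1, R2, R3, R5}
No single site covers all 5 demand points.
But {W1, W3} covers everything, so the minimum is 2.

2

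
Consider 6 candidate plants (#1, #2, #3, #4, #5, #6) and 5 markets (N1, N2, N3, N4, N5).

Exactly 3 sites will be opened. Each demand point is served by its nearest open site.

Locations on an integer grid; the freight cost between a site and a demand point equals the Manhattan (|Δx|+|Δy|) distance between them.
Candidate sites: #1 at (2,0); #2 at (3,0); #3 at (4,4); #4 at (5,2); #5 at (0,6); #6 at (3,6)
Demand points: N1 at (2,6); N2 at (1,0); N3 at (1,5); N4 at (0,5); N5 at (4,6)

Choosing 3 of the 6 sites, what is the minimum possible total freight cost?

Open {#1, #5, #6}.
  N1→#6 1, N2→#1 1, N3→#5 2, N4→#5 1, N5→#6 1  ⇒ total 6.
Compare {#2, #5, #6}: total 7.
Compare {#1, #3, #5}: total 8.
No size-3 selection does better; minimum is 6.

6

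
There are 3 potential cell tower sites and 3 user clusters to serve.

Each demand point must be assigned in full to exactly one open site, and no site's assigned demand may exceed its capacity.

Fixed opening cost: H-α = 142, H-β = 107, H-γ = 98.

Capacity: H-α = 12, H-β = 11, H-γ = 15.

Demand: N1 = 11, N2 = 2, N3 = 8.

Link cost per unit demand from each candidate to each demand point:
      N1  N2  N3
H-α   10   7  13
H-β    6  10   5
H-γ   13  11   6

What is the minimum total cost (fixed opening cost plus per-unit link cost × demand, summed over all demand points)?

341

Open {H-β, H-γ}; cheapest assignment that respects the capacities:
  H-β (cap 11, load 11): N1 — cost 11×6 = 66
  H-γ (cap 15, load 10): N2, N3 — cost 2×11 + 8×6 = 70
  Shipping 136, fixed 205 → total 341.
  Any other capacity-feasible assignment to {H-β, H-γ} ships for at least 136.
Compare {H-α, H-β}: its best feasible assignment gives total 419.
Compare {H-α, H-γ}: its best feasible assignment gives total 420.
Every other set of open sites that can feasibly serve all demand totals ≥ 419 even under its best assignment. Minimum: 341.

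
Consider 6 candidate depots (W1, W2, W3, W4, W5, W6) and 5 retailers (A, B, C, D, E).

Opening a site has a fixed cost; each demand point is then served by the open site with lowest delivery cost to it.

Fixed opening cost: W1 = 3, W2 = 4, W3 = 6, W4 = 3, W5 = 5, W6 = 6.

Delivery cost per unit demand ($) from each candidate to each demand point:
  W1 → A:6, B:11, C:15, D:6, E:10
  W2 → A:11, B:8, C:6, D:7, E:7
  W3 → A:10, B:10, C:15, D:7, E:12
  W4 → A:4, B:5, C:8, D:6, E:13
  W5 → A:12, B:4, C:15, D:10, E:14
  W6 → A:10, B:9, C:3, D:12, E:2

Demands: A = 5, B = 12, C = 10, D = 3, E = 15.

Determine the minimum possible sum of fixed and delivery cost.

160

Open {W4, W5, W6}: assign each demand point to its cheapest open site.
  A→W4 5×4=20, B→W5 12×4=48, C→W6 10×3=30, D→W4 3×6=18, E→W6 15×2=30
  delivery cost 146, fixed 14 → total 160.
Compare {W1, W4, W5, W6}: delivery cost 146 + fixed 17 = 163.
Compare {W2, W4, W5, W6}: delivery cost 146 + fixed 18 = 164.
Compare {W3, W4, W5, W6}: delivery cost 146 + fixed 20 = 166.
All other subsets cost ≥ 163. Minimum total cost: 160.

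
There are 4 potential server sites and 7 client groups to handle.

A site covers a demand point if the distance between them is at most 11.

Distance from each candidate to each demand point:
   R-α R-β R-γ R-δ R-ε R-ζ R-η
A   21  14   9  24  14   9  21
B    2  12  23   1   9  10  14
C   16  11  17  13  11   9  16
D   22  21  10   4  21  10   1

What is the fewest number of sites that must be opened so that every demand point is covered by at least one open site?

3

Coverage sets (demand points within 11 of each site):
  A: {R-γ, R-ζ}
  B: {R-α, R-δ, R-ε, R-ζ}
  C: {R-β, R-ε, R-ζ}
  D: {R-γ, R-δ, R-ζ, R-η}
No 2 sites suffice: every size-2 union leaves at least one demand point uncovered.
But {B, C, D} covers everything, so the minimum is 3.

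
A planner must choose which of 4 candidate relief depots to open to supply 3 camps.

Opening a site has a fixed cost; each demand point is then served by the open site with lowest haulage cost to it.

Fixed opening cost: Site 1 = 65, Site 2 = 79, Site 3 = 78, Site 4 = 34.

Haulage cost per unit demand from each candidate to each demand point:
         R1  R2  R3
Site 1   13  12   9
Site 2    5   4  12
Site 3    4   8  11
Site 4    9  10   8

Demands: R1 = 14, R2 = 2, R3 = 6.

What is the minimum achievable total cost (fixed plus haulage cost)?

216

Open {Site 3}: assign each demand point to its cheapest open site.
  R1→Site 3 14×4=56, R2→Site 3 2×8=16, R3→Site 3 6×11=66
  haulage cost 138, fixed 78 → total 216.
Compare {Site 4}: haulage cost 194 + fixed 34 = 228.
Compare {Site 2}: haulage cost 150 + fixed 79 = 229.
Compare {Site 3, Site 4}: haulage cost 120 + fixed 112 = 232.
All other subsets cost ≥ 228. Minimum total cost: 216.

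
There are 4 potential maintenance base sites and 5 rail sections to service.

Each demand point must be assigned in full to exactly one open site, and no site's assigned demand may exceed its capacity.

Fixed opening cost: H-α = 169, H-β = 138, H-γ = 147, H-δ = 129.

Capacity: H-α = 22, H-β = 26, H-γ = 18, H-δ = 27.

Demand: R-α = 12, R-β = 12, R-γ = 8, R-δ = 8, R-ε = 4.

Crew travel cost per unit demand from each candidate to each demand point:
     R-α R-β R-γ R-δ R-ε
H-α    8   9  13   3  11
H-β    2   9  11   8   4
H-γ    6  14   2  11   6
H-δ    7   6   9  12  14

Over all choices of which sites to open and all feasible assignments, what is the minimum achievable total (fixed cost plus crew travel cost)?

515

Open {H-β, H-δ}; cheapest assignment that respects the capacities:
  H-β (cap 26, load 24): R-α, R-δ, R-ε — cost 12×2 + 8×8 + 4×4 = 104
  H-δ (cap 27, load 20): R-β, R-γ — cost 12×6 + 8×9 = 144
  Shipping 248, fixed 267 → total 515.
  Any other capacity-feasible assignment to {H-β, H-δ} ships for at least 248.
Compare {H-α, H-β}: its best feasible assignment gives total 567.
Compare {H-β, H-γ, H-δ}: its best feasible assignment gives total 606.
Every other set of open sites that can feasibly serve all demand totals ≥ 567 even under its best assignment. Minimum: 515.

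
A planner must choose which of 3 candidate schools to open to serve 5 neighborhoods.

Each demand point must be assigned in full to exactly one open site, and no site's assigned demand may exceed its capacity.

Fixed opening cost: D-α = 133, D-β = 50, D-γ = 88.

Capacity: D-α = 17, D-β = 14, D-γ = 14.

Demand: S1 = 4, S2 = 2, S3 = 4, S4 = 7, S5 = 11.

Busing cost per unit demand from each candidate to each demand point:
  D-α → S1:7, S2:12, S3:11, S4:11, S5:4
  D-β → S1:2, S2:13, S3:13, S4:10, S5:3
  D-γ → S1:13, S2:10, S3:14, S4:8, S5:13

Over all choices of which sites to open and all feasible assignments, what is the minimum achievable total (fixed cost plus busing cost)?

Open {D-α, D-β}; cheapest assignment that respects the capacities:
  D-α (cap 17, load 17): S2, S3, S5 — cost 2×12 + 4×11 + 11×4 = 112
  D-β (cap 14, load 11): S1, S4 — cost 4×2 + 7×10 = 78
  Shipping 190, fixed 183 → total 373.
  Any other capacity-feasible assignment to {D-α, D-β} ships for at least 190.
Compare {D-α, D-γ}: its best feasible assignment gives total 425.
Compare {D-α, D-β, D-γ}: its best feasible assignment gives total 443.
Every other set of open sites that can feasibly serve all demand totals ≥ 425 even under its best assignment. Minimum: 373.

373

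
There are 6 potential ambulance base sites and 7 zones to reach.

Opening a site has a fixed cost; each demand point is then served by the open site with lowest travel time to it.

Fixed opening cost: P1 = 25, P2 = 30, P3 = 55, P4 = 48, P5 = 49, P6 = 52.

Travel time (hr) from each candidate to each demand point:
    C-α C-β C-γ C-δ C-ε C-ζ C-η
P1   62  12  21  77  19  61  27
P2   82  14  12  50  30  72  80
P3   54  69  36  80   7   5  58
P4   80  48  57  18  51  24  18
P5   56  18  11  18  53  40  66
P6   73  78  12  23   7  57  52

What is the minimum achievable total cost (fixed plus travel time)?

247

Open {P1, P4}: assign each demand point to its cheapest open site.
  C-α→P1 62, C-β→P1 12, C-γ→P1 21, C-δ→P4 18, C-ε→P1 19, C-ζ→P4 24, C-η→P4 18
  travel time 174, fixed 73 → total 247.
Compare {P1, P5}: travel time 183 + fixed 74 = 257.
Compare {P2, P3, P4}: travel time 128 + fixed 133 = 261.
Compare {P1, P3, P4}: travel time 135 + fixed 128 = 263.
All other subsets cost ≥ 257. Minimum total cost: 247.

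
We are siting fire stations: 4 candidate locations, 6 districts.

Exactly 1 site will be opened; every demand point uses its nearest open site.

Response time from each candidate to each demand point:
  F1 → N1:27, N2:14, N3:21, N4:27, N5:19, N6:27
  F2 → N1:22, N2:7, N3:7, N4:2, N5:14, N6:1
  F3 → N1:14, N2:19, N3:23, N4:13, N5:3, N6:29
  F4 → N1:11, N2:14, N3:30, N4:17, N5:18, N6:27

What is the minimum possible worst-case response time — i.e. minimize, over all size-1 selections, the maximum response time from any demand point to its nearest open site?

Open {F2}.
  Farthest demand point is N1 at response time 22 (to F2); all others are ≤ 22.
With {F1} the worst case is 27.
With {F3} the worst case is 29.
No size-1 selection achieves below 22.

22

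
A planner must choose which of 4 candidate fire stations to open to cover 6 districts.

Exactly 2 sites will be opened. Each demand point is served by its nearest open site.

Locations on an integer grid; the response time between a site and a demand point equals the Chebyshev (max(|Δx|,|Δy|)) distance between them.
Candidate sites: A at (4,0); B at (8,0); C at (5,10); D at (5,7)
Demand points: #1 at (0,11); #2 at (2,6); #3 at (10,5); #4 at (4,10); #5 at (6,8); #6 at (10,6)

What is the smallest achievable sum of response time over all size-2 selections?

Open {C, D}.
  #1→C 5, #2→D 3, #3→C 5, #4→C 1, #5→D 1, #6→C 5  ⇒ total 20.
Compare {A, C}: total 22.
Compare {A, D}: total 22.
No size-2 selection does better; minimum is 20.

20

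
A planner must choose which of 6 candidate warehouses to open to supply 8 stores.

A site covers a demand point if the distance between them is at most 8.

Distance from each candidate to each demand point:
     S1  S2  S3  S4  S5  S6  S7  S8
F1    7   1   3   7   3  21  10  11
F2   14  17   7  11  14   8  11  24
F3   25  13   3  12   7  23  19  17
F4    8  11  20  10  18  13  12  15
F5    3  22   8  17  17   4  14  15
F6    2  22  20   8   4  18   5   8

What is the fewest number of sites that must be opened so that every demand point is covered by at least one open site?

3

Coverage sets (demand points within 8 of each site):
  F1: {S1, S2, S3, S4, S5}
  F2: {S3, S6}
  F3: {S3, S5}
  F4: {S1}
  F5: {S1, S3, S6}
  F6: {S1, S4, S5, S7, S8}
No 2 sites suffice: every size-2 union leaves at least one demand point uncovered.
But {F1, F2, F6} covers everything, so the minimum is 3.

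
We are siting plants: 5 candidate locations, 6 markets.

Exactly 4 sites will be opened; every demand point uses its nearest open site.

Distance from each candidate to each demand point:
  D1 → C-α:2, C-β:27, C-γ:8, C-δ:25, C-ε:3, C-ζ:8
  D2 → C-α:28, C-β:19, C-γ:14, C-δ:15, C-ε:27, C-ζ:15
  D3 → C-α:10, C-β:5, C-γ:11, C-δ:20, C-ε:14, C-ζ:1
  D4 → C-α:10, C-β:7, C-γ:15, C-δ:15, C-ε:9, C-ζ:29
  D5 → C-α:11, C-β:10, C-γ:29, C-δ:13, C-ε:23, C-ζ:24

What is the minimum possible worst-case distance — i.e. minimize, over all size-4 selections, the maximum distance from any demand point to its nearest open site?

Open {D1, D2, D3, D5}.
  Farthest demand point is C-δ at distance 13 (to D5); all others are ≤ 13.
With {D1, D2, D4, D5} the worst case is 13.
With {D1, D3, D4, D5} the worst case is 13.
No size-4 selection achieves below 13.

13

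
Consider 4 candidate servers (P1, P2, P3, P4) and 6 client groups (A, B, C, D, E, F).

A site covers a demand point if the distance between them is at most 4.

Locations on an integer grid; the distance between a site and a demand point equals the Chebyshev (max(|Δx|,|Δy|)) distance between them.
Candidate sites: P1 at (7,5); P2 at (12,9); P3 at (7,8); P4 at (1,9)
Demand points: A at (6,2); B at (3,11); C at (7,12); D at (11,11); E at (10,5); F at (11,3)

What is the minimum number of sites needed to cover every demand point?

Coverage sets (demand points within 4 of each site):
  P1: {A, E, F}
  P2: {D, E}
  P3: {B, C, D, E}
  P4: {B}
No single site covers all 6 demand points.
But {P1, P3} covers everything, so the minimum is 2.

2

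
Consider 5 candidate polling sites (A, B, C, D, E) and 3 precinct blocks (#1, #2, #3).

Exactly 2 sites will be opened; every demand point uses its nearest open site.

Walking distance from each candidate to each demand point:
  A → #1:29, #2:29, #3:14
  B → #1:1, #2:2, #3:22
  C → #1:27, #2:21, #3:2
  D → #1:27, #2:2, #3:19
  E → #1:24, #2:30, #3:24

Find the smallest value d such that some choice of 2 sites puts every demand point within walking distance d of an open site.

2

Open {B, C}.
  Farthest demand point is #2 at walking distance 2 (to B); all others are ≤ 2.
With {A, B} the worst case is 14.
With {B, D} the worst case is 19.
No size-2 selection achieves below 2.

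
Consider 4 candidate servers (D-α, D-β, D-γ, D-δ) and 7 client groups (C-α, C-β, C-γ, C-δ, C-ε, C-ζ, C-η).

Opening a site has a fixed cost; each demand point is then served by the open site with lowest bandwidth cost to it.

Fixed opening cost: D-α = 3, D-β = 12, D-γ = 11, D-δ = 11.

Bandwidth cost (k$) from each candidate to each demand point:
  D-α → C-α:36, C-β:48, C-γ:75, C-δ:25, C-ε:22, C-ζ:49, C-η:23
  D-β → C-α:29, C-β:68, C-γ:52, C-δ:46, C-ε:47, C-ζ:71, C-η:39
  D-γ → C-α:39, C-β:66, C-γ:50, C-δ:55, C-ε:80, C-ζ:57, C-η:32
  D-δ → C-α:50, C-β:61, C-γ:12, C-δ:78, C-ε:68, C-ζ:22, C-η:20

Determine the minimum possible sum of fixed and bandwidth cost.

Open {D-α, D-δ}: assign each demand point to its cheapest open site.
  C-α→D-α 36, C-β→D-α 48, C-γ→D-δ 12, C-δ→D-α 25, C-ε→D-α 22, C-ζ→D-δ 22, C-η→D-δ 20
  bandwidth cost 185, fixed 14 → total 199.
Compare {D-α, D-β, D-δ}: bandwidth cost 178 + fixed 26 = 204.
Compare {D-α, D-γ, D-δ}: bandwidth cost 185 + fixed 25 = 210.
Compare {D-α, D-β, D-γ, D-δ}: bandwidth cost 178 + fixed 37 = 215.
All other subsets cost ≥ 204. Minimum total cost: 199.

199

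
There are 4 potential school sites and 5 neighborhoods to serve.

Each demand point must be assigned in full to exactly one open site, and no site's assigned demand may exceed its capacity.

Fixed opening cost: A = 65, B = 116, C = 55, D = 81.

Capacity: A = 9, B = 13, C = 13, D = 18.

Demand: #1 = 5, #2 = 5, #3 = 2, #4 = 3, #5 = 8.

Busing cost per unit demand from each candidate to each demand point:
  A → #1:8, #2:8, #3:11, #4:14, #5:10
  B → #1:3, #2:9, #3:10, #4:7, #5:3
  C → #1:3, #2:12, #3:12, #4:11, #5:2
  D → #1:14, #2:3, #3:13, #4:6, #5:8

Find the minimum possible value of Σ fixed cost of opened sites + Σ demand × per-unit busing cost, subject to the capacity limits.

Open {C, D}; cheapest assignment that respects the capacities:
  C (cap 13, load 13): #1, #5 — cost 5×3 + 8×2 = 31
  D (cap 18, load 10): #2, #3, #4 — cost 5×3 + 2×13 + 3×6 = 59
  Shipping 90, fixed 136 → total 226.
  Any other capacity-feasible assignment to {C, D} ships for at least 90.
Compare {A, C, D}: its best feasible assignment gives total 287.
Compare {B, C}: its best feasible assignment gives total 288.
Every other set of open sites that can feasibly serve all demand totals ≥ 287 even under its best assignment. Minimum: 226.

226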